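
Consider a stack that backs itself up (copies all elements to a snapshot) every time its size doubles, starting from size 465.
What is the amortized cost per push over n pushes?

Backups occur at sizes 465, 930, 1860, ..., copying 465 + 930 + 1860 + ... <= 2n elements total (geometric series). Spread over n pushes, the amortized backup cost is O(1) per push.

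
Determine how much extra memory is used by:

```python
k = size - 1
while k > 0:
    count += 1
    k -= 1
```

Space complexity: O(1).
Only a constant amount of auxiliary storage is used; nothing grows with n.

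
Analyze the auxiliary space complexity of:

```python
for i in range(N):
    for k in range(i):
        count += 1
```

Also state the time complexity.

Space complexity: O(1).
Only a constant amount of auxiliary storage is used; nothing grows with n.
Time complexity: O(n^2).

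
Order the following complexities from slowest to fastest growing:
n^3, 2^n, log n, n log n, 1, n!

Ordered by growth rate: 1 < log n < n log n < n^3 < 2^n < n!.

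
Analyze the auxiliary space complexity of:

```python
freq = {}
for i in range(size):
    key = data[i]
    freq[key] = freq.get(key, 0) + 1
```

Space complexity: O(n).
Auxiliary storage grows linearly with the input size n in the worst case.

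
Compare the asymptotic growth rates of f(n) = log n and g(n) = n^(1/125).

g(n) = n^(1/125) grows faster: any positive power of n dominates log n.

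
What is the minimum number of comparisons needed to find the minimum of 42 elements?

Finding the minimum requires 41 comparisons, identical reasoning to finding the maximum. Each comparison eliminates one candidate.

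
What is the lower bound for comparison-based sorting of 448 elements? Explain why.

A comparison-based sorting algorithm corresponds to a decision tree. With 448! possible permutations, the tree has 448! leaves. The height is at least log_2(448!) = Omega(n log n) by Stirling's approximation.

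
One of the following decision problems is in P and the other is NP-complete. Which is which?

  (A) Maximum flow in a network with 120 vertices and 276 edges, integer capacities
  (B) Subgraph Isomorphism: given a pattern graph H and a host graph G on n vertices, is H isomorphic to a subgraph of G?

(A) is P: Edmonds-Karp / push-relabel run in polynomial time.
(B) is NP-complete: generalizes Clique and Hamiltonian Path (pattern size is part of the input).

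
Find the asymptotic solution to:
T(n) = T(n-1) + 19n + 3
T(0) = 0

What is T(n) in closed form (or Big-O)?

Dominant term in sum is 19*sum(i, i=1..n) = 19*n*(n+1)/2 = O(n^2).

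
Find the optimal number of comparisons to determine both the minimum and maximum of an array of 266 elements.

Naive approach: 530 comparisons (265 for max + 265 for min).
Optimal: Compare elements in pairs first (floor(n/2) = 133 comparisons), then find max among winners and min among losers (132 comparisons each).
Total: ceil(3n/2) - 2 = 397 comparisons. An adversary argument shows this is also a lower bound.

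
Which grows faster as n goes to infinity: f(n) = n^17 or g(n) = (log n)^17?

f(n) = n^17 grows faster: any positive polynomial dominates any polylog.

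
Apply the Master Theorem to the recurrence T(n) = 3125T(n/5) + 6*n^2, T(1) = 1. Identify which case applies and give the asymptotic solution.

a=3125, b=5, f(n)=6*n^2.
log_5(3125) = 5 > 2.
Since f(n) = O(n^2) is polynomially smaller than n^5, Case 1 applies.
T(n) = Theta(n^5).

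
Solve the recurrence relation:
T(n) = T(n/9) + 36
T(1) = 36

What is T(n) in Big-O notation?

Each step divides n by 9 and adds 36. After log_9(n) steps, T(n) = O(log n).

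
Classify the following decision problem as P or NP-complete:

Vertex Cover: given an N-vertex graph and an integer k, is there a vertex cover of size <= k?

This problem is NP-complete: one of Karp's 21 NP-complete problems (with k part of the input; for any fixed constant k it is in P).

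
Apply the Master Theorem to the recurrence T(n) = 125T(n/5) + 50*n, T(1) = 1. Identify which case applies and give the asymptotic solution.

a=125, b=5, f(n)=50*n.
log_5(125) = 3 > 1.
Since f(n) = O(n^1) is polynomially smaller than n^3, Case 1 applies.
T(n) = Theta(n^3).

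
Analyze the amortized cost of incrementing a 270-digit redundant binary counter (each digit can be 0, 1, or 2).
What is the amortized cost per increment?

A redundant counter on 270 digits allows digit values 0, 1, 2. Increment adds 1 to the least significant digit and carries any 2 to a 0 plus +1 on the next digit. With potential Phi = (number of 2-digits), each increment does O(1) actual work plus a chain of carries, each of which decreases Phi by 1. Amortized O(1).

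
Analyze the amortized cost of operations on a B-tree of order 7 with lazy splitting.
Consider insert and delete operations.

In a B-tree of order 7, a node splits when it has 7 keys. With lazy splitting, we use potential Phi = number of full nodes + number of near-empty nodes. Each split costs O(1) but reduces potential. Between splits, at least 3 insertions must occur in that node. Amortized structural cost is O(1) per operation, plus O(log_7 n) traversal.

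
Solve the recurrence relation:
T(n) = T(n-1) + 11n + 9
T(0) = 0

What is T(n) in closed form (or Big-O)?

Dominant term in sum is 11*sum(i, i=1..n) = 11*n*(n+1)/2 = O(n^2).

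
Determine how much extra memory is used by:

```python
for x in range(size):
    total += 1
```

Space complexity: O(1).
Only a constant amount of auxiliary storage is used; nothing grows with n.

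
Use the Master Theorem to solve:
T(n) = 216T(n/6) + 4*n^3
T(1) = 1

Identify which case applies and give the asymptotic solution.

a=216, b=6, f(n)=4*n^3.
log_6(216) = 3, so n^(log_b(a)) = n^3.
f(n) = Theta(n^3), so Case 2 applies.
T(n) = Theta(n^3 log n).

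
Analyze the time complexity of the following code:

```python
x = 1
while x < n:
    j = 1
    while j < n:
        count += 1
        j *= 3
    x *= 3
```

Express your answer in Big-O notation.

Time complexity: O(log^2 n).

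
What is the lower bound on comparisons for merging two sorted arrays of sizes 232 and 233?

Adversary argument: with sizes 232 and 233 (differing by at most 1), interleave the two arrays so that every consecutive pair in the output comes from different inputs. Then each of the 464 adjacent output pairs must be directly compared, or the algorithm cannot determine their relative order. So 464 comparisons are necessary; standard merge achieves this.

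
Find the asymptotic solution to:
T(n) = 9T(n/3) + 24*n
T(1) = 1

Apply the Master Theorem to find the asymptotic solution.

a=9, b=3, f(n)=24*n. log_3(9) = 2. Case 1 of Master Theorem: T(n) = O(n^2).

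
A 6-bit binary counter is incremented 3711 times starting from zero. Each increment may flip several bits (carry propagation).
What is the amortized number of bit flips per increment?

Bit i flips on every 2^i-th increment, so over 3711 increments bit i flips floor(3711/2^i) times. Summing over i: total flips < 2 * 3711. Amortized: < 2 = O(1) per increment.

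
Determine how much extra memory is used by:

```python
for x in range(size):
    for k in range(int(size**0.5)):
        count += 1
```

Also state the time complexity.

Space complexity: O(1).
Only a constant amount of auxiliary storage is used; nothing grows with n.
Time complexity: O(n * sqrt(n)).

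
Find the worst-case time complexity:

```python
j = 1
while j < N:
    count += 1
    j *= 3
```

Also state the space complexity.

Time complexity: O(log n).
Space complexity: O(1).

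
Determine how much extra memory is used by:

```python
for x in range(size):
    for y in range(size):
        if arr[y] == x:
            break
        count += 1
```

Space complexity: O(1).
Only a constant amount of auxiliary storage is used; nothing grows with n.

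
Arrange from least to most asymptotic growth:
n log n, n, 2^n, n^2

Ordered by growth rate: n < n log n < n^2 < 2^n.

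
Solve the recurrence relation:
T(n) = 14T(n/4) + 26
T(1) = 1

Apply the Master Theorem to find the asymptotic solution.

a=14, b=4, f(n)=26. log_4(14) = 1.904. Case 1 of Master Theorem: T(n) = O(n^1.904).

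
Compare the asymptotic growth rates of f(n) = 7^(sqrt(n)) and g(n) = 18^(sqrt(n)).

g(n) = 18^(sqrt(n)) grows faster: ratio is (18/7)^(sqrt(n)) -> infinity since 18/7 > 1.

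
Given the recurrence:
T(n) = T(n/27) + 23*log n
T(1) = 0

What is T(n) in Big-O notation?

Each of the log_27(n) levels adds O(log n). T(n) = O(log^2 n).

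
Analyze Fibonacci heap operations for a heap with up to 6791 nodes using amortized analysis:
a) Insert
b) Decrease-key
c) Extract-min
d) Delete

Fibonacci heaps use lazy consolidation. Potential function Phi = t + 2m (t = number of trees, m = marked nodes).
- Insert: O(1) actual, Delta Phi = +1 (one new tree) => O(1) amortized.
- Decrease-key: with c cascading cuts, actual cost is O(c); Delta Phi <= c - 2(c-1) + 2 = 4 - c (c new trees; >= c-1 marks cleared; <= 1 new mark). Amortized O(c) + (4 - c) = O(1).
- Extract-min: O(D(n) + t) actual; consolidation drops t to <= D(n)+1, so Delta Phi pays for the t term. D(n) = O(log n) for n = 6791 => O(log n) amortized.
- Delete: decrease-key to -inf then extract-min = O(log n).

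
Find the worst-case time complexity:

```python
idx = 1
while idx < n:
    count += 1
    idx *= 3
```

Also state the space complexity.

Time complexity: O(log n).
Space complexity: O(1).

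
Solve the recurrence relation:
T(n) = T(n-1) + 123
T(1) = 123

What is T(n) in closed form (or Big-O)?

Unrolling: T(n) = T(n-1) + 123 = T(n-2) + 2*123 = ... = T(1) + (n-1)*123 = 123 + (n-1)*123 = 123n.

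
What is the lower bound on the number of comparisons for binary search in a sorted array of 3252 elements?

With 3252 possible positions, we need at least ceil(log_2(3252)) = 12 comparisons. Each comparison splits the remaining candidates by at most half.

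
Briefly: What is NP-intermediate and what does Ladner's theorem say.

NP-intermediate problems are in NP but neither in P nor NP-complete (assuming P != NP). Ladner's theorem proves such problems exist if P != NP. Graph isomorphism and integer factoring are candidate NP-intermediate problems -- no polynomial algorithm is known, but no NP-completeness proof exists either.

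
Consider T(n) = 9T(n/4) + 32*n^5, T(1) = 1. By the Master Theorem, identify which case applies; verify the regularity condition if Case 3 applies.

a=9, b=4, f(n)=32*n^5.
log_4(9) = 1.585 < 5.
f(n) = Omega(n^(1.585+epsilon)) for some epsilon > 0, so Case 3 is the candidate.
Regularity: a*f(n/b) = 9*32*(n/4)^5 = (9/1024)*32*n^5 <= c*f(n) with c = 9/1024 < 1. Satisfied.
Case 3: T(n) = Theta(n^5).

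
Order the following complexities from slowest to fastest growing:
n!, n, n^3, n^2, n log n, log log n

Ordered by growth rate: log log n < n < n log n < n^2 < n^3 < n!.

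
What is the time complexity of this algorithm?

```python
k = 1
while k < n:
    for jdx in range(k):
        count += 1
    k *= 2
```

Time complexity: O(n).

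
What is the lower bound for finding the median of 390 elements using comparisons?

To find the median of 390 elements, every element must be compared at least once, so the lower bound is Omega(n). The BFPRT algorithm achieves O(n), making this tight.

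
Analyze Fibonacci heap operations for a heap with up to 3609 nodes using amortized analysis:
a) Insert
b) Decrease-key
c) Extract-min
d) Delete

Fibonacci heaps use lazy consolidation. Potential function Phi = t + 2m (t = number of trees, m = marked nodes).
- Insert: O(1) actual, Delta Phi = +1 (one new tree) => O(1) amortized.
- Decrease-key: with c cascading cuts, actual cost is O(c); Delta Phi <= c - 2(c-1) + 2 = 4 - c (c new trees; >= c-1 marks cleared; <= 1 new mark). Amortized O(c) + (4 - c) = O(1).
- Extract-min: O(D(n) + t) actual; consolidation drops t to <= D(n)+1, so Delta Phi pays for the t term. D(n) = O(log n) for n = 3609 => O(log n) amortized.
- Delete: decrease-key to -inf then extract-min = O(log n).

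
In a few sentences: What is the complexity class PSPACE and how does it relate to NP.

PSPACE is the class of problems solvable with polynomial space. NP is a subset of PSPACE (a poly-space machine can enumerate all certificates). PSPACE-complete problems include QBF (quantified Boolean formulas) and generalized games. It is unknown whether NP = PSPACE.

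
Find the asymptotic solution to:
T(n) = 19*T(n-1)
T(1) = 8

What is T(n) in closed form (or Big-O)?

Each step multiplies by 19. T(n) = T(1)*19^(n-1) = 8*19^(n-1).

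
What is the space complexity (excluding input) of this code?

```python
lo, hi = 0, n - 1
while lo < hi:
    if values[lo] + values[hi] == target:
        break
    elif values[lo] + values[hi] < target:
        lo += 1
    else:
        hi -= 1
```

Space complexity: O(1).
Only a constant amount of auxiliary storage is used; nothing grows with n.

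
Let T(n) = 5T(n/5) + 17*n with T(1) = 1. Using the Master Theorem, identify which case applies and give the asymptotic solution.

a=5, b=5, f(n)=17*n.
log_5(5) = 1, so n^(log_b(a)) = n.
f(n) = Theta(n), so Case 2 applies.
T(n) = Theta(n log n).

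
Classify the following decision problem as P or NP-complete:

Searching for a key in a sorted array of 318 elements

This problem is in P: binary search runs in O(log n).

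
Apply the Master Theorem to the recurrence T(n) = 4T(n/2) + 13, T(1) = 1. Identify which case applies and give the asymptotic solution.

a=4, b=2, f(n)=13.
log_2(4) = 2 > 0.
Since f(n) = O(n^0) is polynomially smaller than n^2, Case 1 applies.
T(n) = Theta(n^2).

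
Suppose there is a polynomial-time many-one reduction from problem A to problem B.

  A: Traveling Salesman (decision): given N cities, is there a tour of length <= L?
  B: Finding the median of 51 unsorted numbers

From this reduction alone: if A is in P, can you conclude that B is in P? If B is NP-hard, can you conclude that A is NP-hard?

A poly-time reduction A <=_p B transfers tractability DOWN (B easy => A easy) and hardness UP (A hard => B hard), not the reverse.
From A in P, the reduction alone does NOT give B in P: any problem in P trivially reduces to SAT, yet SAT is not known to be in P.
From B NP-hard, the reduction alone does NOT give A NP-hard: again, easy problems reduce to hard ones.
(Here in fact A is NP-complete and B is in P, so no such reduction is known -- its existence would imply P = NP; the analysis concerns only what the assumed reduction would or would not let you conclude.)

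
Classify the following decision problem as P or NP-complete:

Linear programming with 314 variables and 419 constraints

This problem is in P: the ellipsoid and interior-point methods run in polynomial time.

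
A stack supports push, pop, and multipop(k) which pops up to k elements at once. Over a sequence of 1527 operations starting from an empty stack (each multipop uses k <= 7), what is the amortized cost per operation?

Each element is pushed exactly once and popped at most once (whether by pop or as part of a multipop). So the total number of individual pops over the whole sequence is at most the number of pushes, which is at most 1527. Total work <= 2 * 1527, hence O(1) amortized per operation.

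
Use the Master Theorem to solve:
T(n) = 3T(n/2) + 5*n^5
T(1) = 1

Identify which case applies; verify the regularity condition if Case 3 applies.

a=3, b=2, f(n)=5*n^5.
log_2(3) = 1.585 < 5.
f(n) = Omega(n^(1.585+epsilon)) for some epsilon > 0, so Case 3 is the candidate.
Regularity: a*f(n/b) = 3*5*(n/2)^5 = (3/32)*5*n^5 <= c*f(n) with c = 3/32 < 1. Satisfied.
Case 3: T(n) = Theta(n^5).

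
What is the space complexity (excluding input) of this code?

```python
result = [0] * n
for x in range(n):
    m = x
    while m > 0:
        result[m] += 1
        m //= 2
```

Space complexity: O(n).
Auxiliary storage grows linearly with the input size n in the worst case.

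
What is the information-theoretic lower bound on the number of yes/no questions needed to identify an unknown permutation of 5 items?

There are 5! = 120 permutations. Each yes/no question gives at most 1 bit, so at least ceil(log_2(120)) = 7 questions are needed.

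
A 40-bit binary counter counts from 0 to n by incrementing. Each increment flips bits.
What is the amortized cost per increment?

Bit i flips every 2^i increments. Total flips over n increments: sum_{i=0}^{40} n/2^i < 2n. Amortized cost: 2n/n = O(1).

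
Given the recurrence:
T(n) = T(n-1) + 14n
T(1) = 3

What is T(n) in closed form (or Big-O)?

Unrolling: T(n) = 3 + 14*(2 + 3 + ... + n) = 3 + 14*(n(n+1)/2 - 1) = O(n^2).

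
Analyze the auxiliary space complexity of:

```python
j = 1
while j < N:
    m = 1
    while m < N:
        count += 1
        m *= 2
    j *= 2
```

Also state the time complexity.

Space complexity: O(1).
Only a constant amount of auxiliary storage is used; nothing grows with n.
Time complexity: O(log^2 n).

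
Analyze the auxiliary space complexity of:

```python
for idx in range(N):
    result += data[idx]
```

Space complexity: O(1).
Only a constant amount of auxiliary storage is used; nothing grows with n.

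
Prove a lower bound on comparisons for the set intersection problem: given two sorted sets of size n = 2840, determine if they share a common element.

For two sorted arrays of size n = 2840, any correct algorithm must examine Omega(n) elements. If fewer are examined, an adversary places a common element in an unexamined gap. A merge-based scan achieves O(n), so the bound is tight.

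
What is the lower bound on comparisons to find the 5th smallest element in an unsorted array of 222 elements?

Finding the 5th smallest of 222 elements requires Omega(n) comparisons. Every element must participate in at least one comparison; otherwise it could be the 5th smallest.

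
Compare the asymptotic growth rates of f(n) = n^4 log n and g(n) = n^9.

g(n) = n^9 grows faster: n^9 / (n^4 log n) = n^5/log n -> infinity.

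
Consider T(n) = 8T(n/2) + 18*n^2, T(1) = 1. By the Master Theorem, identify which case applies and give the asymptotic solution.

a=8, b=2, f(n)=18*n^2.
log_2(8) = 3 > 2.
Since f(n) = O(n^2) is polynomially smaller than n^3, Case 1 applies.
T(n) = Theta(n^3).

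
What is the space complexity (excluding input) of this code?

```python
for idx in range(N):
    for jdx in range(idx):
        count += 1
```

Space complexity: O(1).
Only a constant amount of auxiliary storage is used; nothing grows with n.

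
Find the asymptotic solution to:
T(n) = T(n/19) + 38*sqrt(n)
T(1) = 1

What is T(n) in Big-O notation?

Each level contributes sqrt(n/19^k). Geometric series with ratio 1/sqrt(19) < 1 sums to O(sqrt(n)).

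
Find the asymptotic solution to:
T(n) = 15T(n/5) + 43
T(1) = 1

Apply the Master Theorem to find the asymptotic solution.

a=15, b=5, f(n)=43. log_5(15) = 1.683. Case 1 of Master Theorem: T(n) = O(n^1.683).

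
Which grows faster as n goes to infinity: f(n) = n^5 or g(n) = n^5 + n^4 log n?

f(n) = n^5 and g(n) = n^5 + n^4 log n are Theta of each other: the lower-order n^4 log n term is o(n^5); both are Theta(n^5).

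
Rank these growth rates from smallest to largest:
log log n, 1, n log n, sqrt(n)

Ordered by growth rate: 1 < log log n < sqrt(n) < n log n.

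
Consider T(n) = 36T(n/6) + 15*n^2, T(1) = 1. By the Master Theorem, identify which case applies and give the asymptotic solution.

a=36, b=6, f(n)=15*n^2.
log_6(36) = 2, so n^(log_b(a)) = n^2.
f(n) = Theta(n^2), so Case 2 applies.
T(n) = Theta(n^2 log n).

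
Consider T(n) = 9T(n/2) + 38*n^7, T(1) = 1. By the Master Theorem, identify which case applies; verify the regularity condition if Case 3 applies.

a=9, b=2, f(n)=38*n^7.
log_2(9) = 3.17 < 7.
f(n) = Omega(n^(3.17+epsilon)) for some epsilon > 0, so Case 3 is the candidate.
Regularity: a*f(n/b) = 9*38*(n/2)^7 = (9/128)*38*n^7 <= c*f(n) with c = 9/128 < 1. Satisfied.
Case 3: T(n) = Theta(n^7).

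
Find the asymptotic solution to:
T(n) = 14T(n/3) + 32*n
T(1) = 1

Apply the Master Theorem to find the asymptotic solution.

a=14, b=3, f(n)=32*n. log_3(14) = 2.402. Case 1 of Master Theorem: T(n) = O(n^2.402).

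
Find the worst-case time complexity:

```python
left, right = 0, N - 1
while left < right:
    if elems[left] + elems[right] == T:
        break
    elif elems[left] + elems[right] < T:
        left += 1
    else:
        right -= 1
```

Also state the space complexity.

Time complexity: O(n).
Space complexity: O(1).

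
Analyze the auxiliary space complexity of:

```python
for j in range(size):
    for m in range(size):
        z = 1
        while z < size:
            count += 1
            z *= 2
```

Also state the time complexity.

Space complexity: O(1).
Only a constant amount of auxiliary storage is used; nothing grows with n.
Time complexity: O(n^2 log n).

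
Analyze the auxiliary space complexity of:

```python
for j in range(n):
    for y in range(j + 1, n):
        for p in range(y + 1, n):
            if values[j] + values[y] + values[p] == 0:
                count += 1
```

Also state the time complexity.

Space complexity: O(1).
Only a constant amount of auxiliary storage is used; nothing grows with n.
Time complexity: O(n^3).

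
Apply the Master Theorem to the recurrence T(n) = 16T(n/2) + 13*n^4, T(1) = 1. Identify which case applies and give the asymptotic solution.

a=16, b=2, f(n)=13*n^4.
log_2(16) = 4, so n^(log_b(a)) = n^4.
f(n) = Theta(n^4), so Case 2 applies.
T(n) = Theta(n^4 log n).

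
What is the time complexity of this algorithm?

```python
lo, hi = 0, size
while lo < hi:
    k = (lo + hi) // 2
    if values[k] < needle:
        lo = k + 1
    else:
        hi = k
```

Time complexity: O(log n).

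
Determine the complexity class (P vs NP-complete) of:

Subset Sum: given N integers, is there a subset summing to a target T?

This problem is NP-complete: one of Karp's 21 NP-complete problems.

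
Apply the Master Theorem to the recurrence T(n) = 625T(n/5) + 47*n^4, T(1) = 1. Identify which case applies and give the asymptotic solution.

a=625, b=5, f(n)=47*n^4.
log_5(625) = 4, so n^(log_b(a)) = n^4.
f(n) = Theta(n^4), so Case 2 applies.
T(n) = Theta(n^4 log n).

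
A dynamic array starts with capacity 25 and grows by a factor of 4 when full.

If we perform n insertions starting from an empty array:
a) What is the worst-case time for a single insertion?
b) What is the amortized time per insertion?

(a) Worst-case single insertion: O(n) -- when the array is full at capacity c, the resize copies all c elements, and c can be Theta(n).
(b) Resizes happen at sizes 25, 100, 400, ... Total copy cost for n insertions: 25 + 100 + ... = O(n) (geometric series with ratio 1/4). Amortized cost per insertion: O(n)/n = O(1).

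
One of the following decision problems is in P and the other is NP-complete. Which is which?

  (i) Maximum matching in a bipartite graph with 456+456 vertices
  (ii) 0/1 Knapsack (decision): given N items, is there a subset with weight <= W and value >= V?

(i) is P: Hopcroft-Karp runs in O(E sqrt(V)).
(ii) is NP-complete: reduces from Subset Sum.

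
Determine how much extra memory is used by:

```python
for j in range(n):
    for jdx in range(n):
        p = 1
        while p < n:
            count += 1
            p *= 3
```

Space complexity: O(1).
Only a constant amount of auxiliary storage is used; nothing grows with n.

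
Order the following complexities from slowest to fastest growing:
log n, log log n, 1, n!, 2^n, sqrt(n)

Ordered by growth rate: 1 < log log n < log n < sqrt(n) < 2^n < n!.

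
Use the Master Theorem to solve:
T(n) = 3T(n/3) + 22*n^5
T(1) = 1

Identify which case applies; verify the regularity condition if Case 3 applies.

a=3, b=3, f(n)=22*n^5.
log_3(3) = 1 < 5.
f(n) = Omega(n^(1+epsilon)) for some epsilon > 0, so Case 3 is the candidate.
Regularity: a*f(n/b) = 3*22*(n/3)^5 = (3/243)*22*n^5 <= c*f(n) with c = 3/243 < 1. Satisfied.
Case 3: T(n) = Theta(n^5).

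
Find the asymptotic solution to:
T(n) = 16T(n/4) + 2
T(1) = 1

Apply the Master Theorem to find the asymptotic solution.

a=16, b=4, f(n)=2. log_4(16) = 2. Case 1 of Master Theorem: T(n) = O(n^2).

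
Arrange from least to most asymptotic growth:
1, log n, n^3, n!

Ordered by growth rate: 1 < log n < n^3 < n!.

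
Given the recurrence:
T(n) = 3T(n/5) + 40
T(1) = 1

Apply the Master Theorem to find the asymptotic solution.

a=3, b=5, f(n)=40. log_5(3) = 0.6826. Case 1 of Master Theorem: T(n) = O(n^0.6826).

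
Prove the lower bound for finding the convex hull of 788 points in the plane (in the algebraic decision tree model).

Reduction from sorting: given 788 numbers x_1,...,x_{788}, map x_i to the point (x_i, x_i^2) on the parabola y = x^2. All points are on the convex hull, and walking the hull gives them in sorted x-order. Since sorting requires Omega(n log n), so does planar convex hull.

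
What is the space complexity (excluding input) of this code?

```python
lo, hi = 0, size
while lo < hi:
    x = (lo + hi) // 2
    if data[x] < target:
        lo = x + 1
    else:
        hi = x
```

Space complexity: O(1).
Only a constant amount of auxiliary storage is used; nothing grows with n.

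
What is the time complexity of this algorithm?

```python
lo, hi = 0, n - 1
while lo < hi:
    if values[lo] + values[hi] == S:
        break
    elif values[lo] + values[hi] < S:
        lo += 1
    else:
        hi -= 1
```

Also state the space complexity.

Time complexity: O(n).
Space complexity: O(1).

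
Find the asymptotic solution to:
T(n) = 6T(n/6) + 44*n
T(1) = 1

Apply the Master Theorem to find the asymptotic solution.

a=6, b=6, f(n)=44*n. log_6(6) = 1. Case 2: T(n) = O(n log n).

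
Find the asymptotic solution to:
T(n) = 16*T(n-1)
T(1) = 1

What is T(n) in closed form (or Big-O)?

Each step multiplies by 16. T(n) = T(1)*16^(n-1) = 16^(n-1).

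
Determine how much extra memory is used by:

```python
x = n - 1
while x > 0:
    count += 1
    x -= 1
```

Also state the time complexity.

Space complexity: O(1).
Only a constant amount of auxiliary storage is used; nothing grows with n.
Time complexity: O(n).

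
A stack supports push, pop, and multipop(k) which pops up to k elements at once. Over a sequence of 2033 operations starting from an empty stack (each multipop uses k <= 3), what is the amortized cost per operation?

Each element is pushed exactly once and popped at most once (whether by pop or as part of a multipop). So the total number of individual pops over the whole sequence is at most the number of pushes, which is at most 2033. Total work <= 2 * 2033, hence O(1) amortized per operation.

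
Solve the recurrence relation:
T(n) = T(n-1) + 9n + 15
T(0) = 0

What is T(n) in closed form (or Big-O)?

Dominant term in sum is 9*sum(i, i=1..n) = 9*n*(n+1)/2 = O(n^2).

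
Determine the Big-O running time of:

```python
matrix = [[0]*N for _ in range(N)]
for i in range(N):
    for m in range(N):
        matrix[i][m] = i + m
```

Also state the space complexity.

Time complexity: O(n^2).
Space complexity: O(n^2).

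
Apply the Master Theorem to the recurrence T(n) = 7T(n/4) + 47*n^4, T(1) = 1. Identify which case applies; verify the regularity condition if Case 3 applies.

a=7, b=4, f(n)=47*n^4.
log_4(7) = 1.404 < 4.
f(n) = Omega(n^(1.404+epsilon)) for some epsilon > 0, so Case 3 is the candidate.
Regularity: a*f(n/b) = 7*47*(n/4)^4 = (7/256)*47*n^4 <= c*f(n) with c = 7/256 < 1. Satisfied.
Case 3: T(n) = Theta(n^4).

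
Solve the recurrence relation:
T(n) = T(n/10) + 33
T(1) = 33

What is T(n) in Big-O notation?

Each step divides n by 10 and adds 33. After log_10(n) steps, T(n) = O(log n).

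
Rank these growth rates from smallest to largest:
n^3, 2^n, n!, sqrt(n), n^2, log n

Ordered by growth rate: log n < sqrt(n) < n^2 < n^3 < 2^n < n!.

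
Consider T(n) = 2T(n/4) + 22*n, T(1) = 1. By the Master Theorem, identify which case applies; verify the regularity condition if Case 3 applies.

a=2, b=4, f(n)=22*n.
log_4(2) = 0.5 < 1.
f(n) = Omega(n^(0.5+epsilon)) for some epsilon > 0, so Case 3 is the candidate.
Regularity: a*f(n/b) = 2*22*(n/4)^1 = (2/4)*22*n^1 <= c*f(n) with c = 2/4 < 1. Satisfied.
Case 3: T(n) = Theta(n).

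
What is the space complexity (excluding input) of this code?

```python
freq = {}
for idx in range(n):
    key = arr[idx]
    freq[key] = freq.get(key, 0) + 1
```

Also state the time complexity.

Space complexity: O(n).
Auxiliary storage grows linearly with the input size n in the worst case.
Time complexity: O(n).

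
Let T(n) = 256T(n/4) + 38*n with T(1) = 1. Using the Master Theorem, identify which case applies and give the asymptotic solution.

a=256, b=4, f(n)=38*n.
log_4(256) = 4 > 1.
Since f(n) = O(n^1) is polynomially smaller than n^4, Case 1 applies.
T(n) = Theta(n^4).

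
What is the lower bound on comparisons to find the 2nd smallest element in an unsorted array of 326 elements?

Finding the 2nd smallest of 326 elements requires Omega(n) comparisons. Every element must participate in at least one comparison; otherwise it could be the 2nd smallest.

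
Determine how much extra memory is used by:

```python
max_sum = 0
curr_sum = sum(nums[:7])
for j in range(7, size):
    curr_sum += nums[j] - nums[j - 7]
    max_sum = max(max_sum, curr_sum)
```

Space complexity: O(1).
Only a constant amount of auxiliary storage is used; nothing grows with n.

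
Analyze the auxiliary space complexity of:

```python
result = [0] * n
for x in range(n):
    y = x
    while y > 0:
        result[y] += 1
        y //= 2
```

Space complexity: O(n).
Auxiliary storage grows linearly with the input size n in the worst case.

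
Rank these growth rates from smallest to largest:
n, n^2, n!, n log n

Ordered by growth rate: n < n log n < n^2 < n!.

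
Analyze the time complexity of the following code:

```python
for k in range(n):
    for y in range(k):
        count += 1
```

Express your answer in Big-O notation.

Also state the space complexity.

Time complexity: O(n^2).
Space complexity: O(1).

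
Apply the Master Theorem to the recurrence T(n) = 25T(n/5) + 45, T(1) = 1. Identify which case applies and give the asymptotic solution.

a=25, b=5, f(n)=45.
log_5(25) = 2 > 0.
Since f(n) = O(n^0) is polynomially smaller than n^2, Case 1 applies.
T(n) = Theta(n^2).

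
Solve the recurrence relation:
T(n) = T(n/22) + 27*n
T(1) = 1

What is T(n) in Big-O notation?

Geometric series: 27*n*(1 + 1/22 + 1/22^2 + ...) = O(n). T(n) = O(n).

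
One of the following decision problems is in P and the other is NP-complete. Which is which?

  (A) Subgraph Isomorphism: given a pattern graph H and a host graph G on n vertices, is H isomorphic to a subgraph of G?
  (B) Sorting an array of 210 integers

(A) is NP-complete: generalizes Clique and Hamiltonian Path (pattern size is part of the input).
(B) is P: merge sort runs in O(n log n).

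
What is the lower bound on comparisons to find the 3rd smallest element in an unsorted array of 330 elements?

Finding the 3rd smallest of 330 elements requires Omega(n) comparisons. Every element must participate in at least one comparison; otherwise it could be the 3rd smallest.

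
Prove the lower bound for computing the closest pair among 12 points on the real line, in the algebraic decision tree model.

Reduction from element distinctness: given 12 reals, the closest-pair distance is 0 iff two are equal. Element distinctness has an Omega(n log n) lower bound in the algebraic decision tree model (Ben-Or). Therefore closest pair on a line also requires Omega(n log n). Sorting then a linear scan achieves this.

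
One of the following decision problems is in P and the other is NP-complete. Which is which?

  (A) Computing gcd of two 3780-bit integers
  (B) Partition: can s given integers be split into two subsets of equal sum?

(A) is P: the Euclidean algorithm runs in polynomial time in the bit-length.
(B) is NP-complete: Subset Sum reduces to it (one of Karp's 21 NP-complete problems).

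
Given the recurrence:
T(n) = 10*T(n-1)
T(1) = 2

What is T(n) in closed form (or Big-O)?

Each step multiplies by 10. T(n) = T(1)*10^(n-1) = 2*10^(n-1).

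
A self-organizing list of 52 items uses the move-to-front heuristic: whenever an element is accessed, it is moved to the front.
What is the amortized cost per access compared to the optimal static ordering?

With potential Phi = number of inversions between the MTF list and the optimal static list (at most C(52,2)), each access has amortized cost at most 2 * (cost under optimal static ordering). This is the move-to-front 2-competitiveness result.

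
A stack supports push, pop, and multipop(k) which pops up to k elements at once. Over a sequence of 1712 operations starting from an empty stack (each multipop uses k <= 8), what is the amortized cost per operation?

Each element is pushed exactly once and popped at most once (whether by pop or as part of a multipop). So the total number of individual pops over the whole sequence is at most the number of pushes, which is at most 1712. Total work <= 2 * 1712, hence O(1) amortized per operation.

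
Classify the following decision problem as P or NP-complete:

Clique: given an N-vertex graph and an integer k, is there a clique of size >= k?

This problem is NP-complete: complement of Independent Set / Vertex Cover (with k part of the input).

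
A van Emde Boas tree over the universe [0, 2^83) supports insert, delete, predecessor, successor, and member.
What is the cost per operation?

vEB recursively partitions [0, 9671406556917033397649408) into sqrt(u) clusters of size sqrt(u). Each operation recurses into either one cluster or the summary, never both: T(u) = T(sqrt(u)) + O(1) => T(u) = O(log log u) = O(log 83). This is worst-case, not just amortized.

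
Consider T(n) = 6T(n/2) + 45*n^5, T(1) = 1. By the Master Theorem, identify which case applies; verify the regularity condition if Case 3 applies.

a=6, b=2, f(n)=45*n^5.
log_2(6) = 2.585 < 5.
f(n) = Omega(n^(2.585+epsilon)) for some epsilon > 0, so Case 3 is the candidate.
Regularity: a*f(n/b) = 6*45*(n/2)^5 = (6/32)*45*n^5 <= c*f(n) with c = 6/32 < 1. Satisfied.
Case 3: T(n) = Theta(n^5).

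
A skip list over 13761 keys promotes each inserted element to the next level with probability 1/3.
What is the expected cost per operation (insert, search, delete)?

Expected number of levels is O(log_3(13761)) = O(log n). A search visits O(1) expected nodes per level over O(log n) levels. Insert/delete are a search plus O(1) pointer updates per level. Expected O(log n) per operation.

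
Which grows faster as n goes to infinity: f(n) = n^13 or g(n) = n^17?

g(n) = n^17 grows faster: n^17/n^13 = n^4 -> infinity.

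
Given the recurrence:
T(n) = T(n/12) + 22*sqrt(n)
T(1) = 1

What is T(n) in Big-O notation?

Each level contributes sqrt(n/12^k). Geometric series with ratio 1/sqrt(12) < 1 sums to O(sqrt(n)).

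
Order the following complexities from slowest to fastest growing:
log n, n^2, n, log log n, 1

Ordered by growth rate: 1 < log log n < log n < n < n^2.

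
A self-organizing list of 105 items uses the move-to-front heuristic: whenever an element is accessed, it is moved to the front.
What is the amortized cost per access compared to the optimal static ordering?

With potential Phi = number of inversions between the MTF list and the optimal static list (at most C(105,2)), each access has amortized cost at most 2 * (cost under optimal static ordering). This is the move-to-front 2-competitiveness result.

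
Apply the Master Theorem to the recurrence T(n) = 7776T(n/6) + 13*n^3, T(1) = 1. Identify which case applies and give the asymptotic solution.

a=7776, b=6, f(n)=13*n^3.
log_6(7776) = 5 > 3.
Since f(n) = O(n^3) is polynomially smaller than n^5, Case 1 applies.
T(n) = Theta(n^5).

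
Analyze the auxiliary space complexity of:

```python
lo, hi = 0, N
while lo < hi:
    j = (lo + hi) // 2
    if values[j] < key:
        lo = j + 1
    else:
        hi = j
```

Space complexity: O(1).
Only a constant amount of auxiliary storage is used; nothing grows with n.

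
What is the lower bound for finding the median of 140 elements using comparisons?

To find the median of 140 elements, every element must be compared at least once, so the lower bound is Omega(n). The BFPRT algorithm achieves O(n), making this tight.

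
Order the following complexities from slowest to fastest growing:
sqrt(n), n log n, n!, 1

Ordered by growth rate: 1 < sqrt(n) < n log n < n!.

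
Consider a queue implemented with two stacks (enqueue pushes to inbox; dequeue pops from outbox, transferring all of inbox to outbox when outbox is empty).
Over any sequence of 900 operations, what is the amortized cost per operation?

Each element is pushed to inbox once, popped once, pushed to outbox once, and popped once: 4 unit operations over its lifetime. Over 900 operations the total work is O(900). Amortized O(1) per enqueue/dequeue.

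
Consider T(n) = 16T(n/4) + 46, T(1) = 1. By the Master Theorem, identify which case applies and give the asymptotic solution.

a=16, b=4, f(n)=46.
log_4(16) = 2 > 0.
Since f(n) = O(n^0) is polynomially smaller than n^2, Case 1 applies.
T(n) = Theta(n^2).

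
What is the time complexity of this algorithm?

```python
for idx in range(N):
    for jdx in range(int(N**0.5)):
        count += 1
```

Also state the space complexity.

Time complexity: O(n * sqrt(n)).
Space complexity: O(1).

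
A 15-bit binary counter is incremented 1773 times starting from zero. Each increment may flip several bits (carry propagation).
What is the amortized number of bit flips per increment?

Bit i flips on every 2^i-th increment, so over 1773 increments bit i flips floor(1773/2^i) times. Summing over i: total flips < 2 * 1773. Amortized: < 2 = O(1) per increment.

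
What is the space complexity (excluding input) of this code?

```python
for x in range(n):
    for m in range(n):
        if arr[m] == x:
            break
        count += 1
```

Space complexity: O(1).
Only a constant amount of auxiliary storage is used; nothing grows with n.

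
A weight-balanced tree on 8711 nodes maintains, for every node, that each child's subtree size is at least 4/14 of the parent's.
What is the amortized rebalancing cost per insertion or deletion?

With balance ratio 4/14, tree height is O(log_{14/4}(8711)) = O(log n). A rebalance at a node of size s costs O(s) but requires Omega(s) updates in that subtree to retrigger. Summed over the O(log n) ancestors of the touched leaf, amortized rebalancing is O(log n).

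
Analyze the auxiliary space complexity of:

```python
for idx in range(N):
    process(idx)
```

Space complexity: O(1).
Only a constant amount of auxiliary storage is used; nothing grows with n.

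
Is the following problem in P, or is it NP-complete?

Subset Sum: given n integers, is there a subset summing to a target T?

This problem is NP-complete: one of Karp's 21 NP-complete problems.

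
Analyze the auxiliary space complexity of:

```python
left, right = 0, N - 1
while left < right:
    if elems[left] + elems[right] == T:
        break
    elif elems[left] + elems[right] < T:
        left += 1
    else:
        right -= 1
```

Space complexity: O(1).
Only a constant amount of auxiliary storage is used; nothing grows with n.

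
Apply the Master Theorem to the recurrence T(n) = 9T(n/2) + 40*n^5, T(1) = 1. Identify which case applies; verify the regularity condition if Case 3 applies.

a=9, b=2, f(n)=40*n^5.
log_2(9) = 3.17 < 5.
f(n) = Omega(n^(3.17+epsilon)) for some epsilon > 0, so Case 3 is the candidate.
Regularity: a*f(n/b) = 9*40*(n/2)^5 = (9/32)*40*n^5 <= c*f(n) with c = 9/32 < 1. Satisfied.
Case 3: T(n) = Theta(n^5).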